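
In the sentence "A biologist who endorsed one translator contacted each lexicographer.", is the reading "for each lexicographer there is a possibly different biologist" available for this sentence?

Yes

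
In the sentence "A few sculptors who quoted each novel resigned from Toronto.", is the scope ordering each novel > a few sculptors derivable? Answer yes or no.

No

*each novel* is embedded in the relative clause *who quoted each novel*.
A relative clause is a scope island — quantifier raising cannot cross its boundary.
The inverse ordering *each novel* > *a few sculptors* is therefore underivable.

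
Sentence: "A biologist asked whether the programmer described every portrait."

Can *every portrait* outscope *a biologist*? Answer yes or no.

*every portrait* is embedded in the embedded question *whether the programmer described every portrait*.
The wh-island constraint blocks QR out of an embedded interrogative.
The inverse ordering *every portrait* > *a biologist* is therefore underivable.

No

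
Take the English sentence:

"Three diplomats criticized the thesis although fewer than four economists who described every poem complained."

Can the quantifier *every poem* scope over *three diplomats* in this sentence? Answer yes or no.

The target quantifier *every poem* is part of the relative clause *who described every poem*, which is itself inside the adjunct *although fewer than four economists who described every poem complained*.
Even if one barrier were somehow void, the other would still block QR.
So the wide-scope reading for *every poem* is blocked.

No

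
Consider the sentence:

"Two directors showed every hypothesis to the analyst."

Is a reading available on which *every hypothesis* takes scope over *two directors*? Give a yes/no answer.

Yes

*every hypothesis* is the matrix object and *two directors* the matrix subject; the two are clausemates.
No island intervenes, so both surface and inverse scope are derivable.
The sentence is scopally ambiguous between *two directors* > *every hypothesis* and *every hypothesis* > *two directors*.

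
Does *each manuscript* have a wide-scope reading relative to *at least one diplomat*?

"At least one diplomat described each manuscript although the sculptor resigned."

*each manuscript* is a matrix argument; the adjunct is an island but the target quantifier is outside it.
Nothing blocks QR of the lower DP to a position above the higher one, so inverse scope is available.

Yes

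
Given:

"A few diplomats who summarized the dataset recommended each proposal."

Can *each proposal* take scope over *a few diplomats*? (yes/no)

*each proposal* sits in the matrix clause, not in the relative clause on *a few diplomats*.
QR within a single clause is free, so the lower quantifier may take scope over the higher one.

Yes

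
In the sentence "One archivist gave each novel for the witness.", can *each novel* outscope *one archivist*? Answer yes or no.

Yes

*each novel* and *one archivist* are in the same minimal clause.
Clause-internal QR can adjoin the lower DP above the subject, yielding the inverse reading.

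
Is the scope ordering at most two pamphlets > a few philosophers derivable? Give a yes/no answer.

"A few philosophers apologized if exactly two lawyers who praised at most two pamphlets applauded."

No

The target quantifier *at most two pamphlets* is part of the relative clause *who praised at most two pamphlets*, which is itself inside the adjunct *if exactly two lawyers who praised at most two pamphlets applauded*.
Even if one barrier were somehow void, the other would still block QR.
Hence only narrow scope for *at most two pamphlets* (under *a few philosophers*) survives.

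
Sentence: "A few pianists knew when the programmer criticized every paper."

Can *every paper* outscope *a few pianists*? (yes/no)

The target quantifier *every paper* is part of the embedded question *when the programmer criticized every paper*.
The wh-island constraint blocks QR out of an embedded interrogative.
Hence only narrow scope for *every paper* (under *a few pianists*) survives.

No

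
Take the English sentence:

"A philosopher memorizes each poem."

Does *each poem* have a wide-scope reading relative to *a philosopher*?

Yes

Both DPs are arguments of the same predicate; there is no clause or island boundary between them.
Since no island is crossed, the inverse ordering is licensed alongside surface scope.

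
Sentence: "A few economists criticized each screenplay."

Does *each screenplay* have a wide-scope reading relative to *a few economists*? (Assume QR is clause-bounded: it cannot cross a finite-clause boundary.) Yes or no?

*a few economists* and *each screenplay* are co-arguments of the matrix verb, with nothing but a clause-internal boundary between them.
Clause-internal QR can adjoin the lower DP above the subject, yielding the inverse reading.
So *each screenplay* > *a few economists* is among the available readings.

Yes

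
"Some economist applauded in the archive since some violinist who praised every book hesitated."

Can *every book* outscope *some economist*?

No

The DP *every book* is contained in the relative clause *who praised every book*, which is itself inside the adjunct *since some violinist who praised every book hesitated*.
Even if one barrier were somehow void, the other would still block QR.
The inverse ordering *every book* > *some economist* is therefore underivable.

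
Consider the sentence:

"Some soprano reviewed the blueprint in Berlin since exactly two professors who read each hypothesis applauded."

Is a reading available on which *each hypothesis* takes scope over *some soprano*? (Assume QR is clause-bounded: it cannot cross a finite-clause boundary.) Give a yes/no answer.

No

The DP *each hypothesis* is contained in the relative clause *who read each hypothesis*, which is itself inside the adjunct *since exactly two professors who read each hypothesis applauded*.
The quantifier would have to escape first the RC and then the adjunct — two independent island violations.
*each hypothesis* > *some soprano* would require crossing that boundary, which is illicit.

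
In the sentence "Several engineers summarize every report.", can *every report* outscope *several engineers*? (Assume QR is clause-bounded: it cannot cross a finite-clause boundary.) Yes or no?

Both DPs are arguments of the same predicate; there is no clause or island boundary between them.
With no island boundary between them, the object can take inverse scope over the subject via ordinary QR within the clause.
So *every report* > *several engineers* is among the available readings.

Yes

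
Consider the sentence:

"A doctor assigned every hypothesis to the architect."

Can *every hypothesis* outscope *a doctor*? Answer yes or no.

Both DPs are arguments of the same predicate; there is no clause or island boundary between them.
No island intervenes, so both surface and inverse scope are derivable.

Yes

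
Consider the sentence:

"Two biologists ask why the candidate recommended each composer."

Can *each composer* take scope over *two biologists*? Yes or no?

No

The target quantifier *each composer* is part of the embedded question *why the candidate recommended each composer*.
Embedded questions are wh-islands: a quantifier inside an indirect question cannot QR into the matrix clause.
So *each composer* cannot raise to a position above *two biologists*.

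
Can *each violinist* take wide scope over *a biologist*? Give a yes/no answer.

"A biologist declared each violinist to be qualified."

Yes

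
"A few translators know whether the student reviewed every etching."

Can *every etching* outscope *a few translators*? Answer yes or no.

*every etching* occurs within the embedded question *whether the student reviewed every etching*.
Embedded wh-clauses are opaque for QR, so the quantifier stays inside the question.
So the wide-scope reading for *every etching* is blocked.

No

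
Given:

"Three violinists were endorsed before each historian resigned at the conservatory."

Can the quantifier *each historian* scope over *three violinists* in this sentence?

The target quantifier *each historian* is part of the adjunct clause *before each historian resigned at the conservatory*.
Adjuncts are opaque for quantifier raising; a quantifier in an adjunct stays inside it.
So *each historian* cannot raise to a position above *three violinists*.

No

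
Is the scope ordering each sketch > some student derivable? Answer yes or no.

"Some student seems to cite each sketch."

*each sketch* is inside a raising infinitive, which is transparent to QR (no CP barrier), so it behaves as a matrix argument.
Since no island is crossed, the inverse ordering is licensed alongside surface scope.
Both orderings are possible: *some student* > *each sketch* and *each sketch* > *some student*.

Yes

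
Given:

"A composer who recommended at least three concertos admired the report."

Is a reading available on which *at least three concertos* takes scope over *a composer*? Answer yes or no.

*at least three concertos* occurs within the relative clause *who recommended at least three concertos*.
Relative clauses are scope islands: a quantifier cannot QR out of a relative clause to take scope in the matrix clause.
*at least three concertos* > *a composer* would require crossing that boundary, which is illicit.

No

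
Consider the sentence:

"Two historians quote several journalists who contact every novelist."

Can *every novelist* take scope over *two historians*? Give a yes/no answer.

No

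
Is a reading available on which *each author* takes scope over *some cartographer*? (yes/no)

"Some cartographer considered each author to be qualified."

Yes

*each author* is an ECM subject; ECM complements are not islands, and the embedded quantifier may take matrix scope.
With no island boundary between them, the object can take inverse scope over the subject via ordinary QR within the clause.
Both orderings are possible: *some cartographer* > *each author* and *each author* > *some cartographer*.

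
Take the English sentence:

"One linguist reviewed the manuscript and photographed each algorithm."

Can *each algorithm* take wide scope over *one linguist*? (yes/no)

No

*each algorithm* occurs within one conjunct of the coordinate structure (*photographed each algorithm*).
QR out of a conjunct would have to apply non-ATB, which the CSC forbids.
So *each algorithm* cannot raise high enough to outscope *one linguist*; only the surface ordering *one linguist* > *each algorithm* is available.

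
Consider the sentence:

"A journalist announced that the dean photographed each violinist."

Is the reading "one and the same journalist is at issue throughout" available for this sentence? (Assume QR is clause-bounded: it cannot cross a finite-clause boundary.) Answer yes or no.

Yes

The paraphrase describes the scope ordering *a journalist* > *each violinist*.
Surface scope (*a journalist* > *each violinist*) is always derivable; islands only block QR, not in-situ interpretation.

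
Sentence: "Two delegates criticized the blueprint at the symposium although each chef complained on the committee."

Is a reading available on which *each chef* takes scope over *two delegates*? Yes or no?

No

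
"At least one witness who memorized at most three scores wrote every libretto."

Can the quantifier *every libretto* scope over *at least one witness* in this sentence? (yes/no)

Yes

*every libretto* sits in the matrix clause, not in the relative clause on *at least one witness*.
Clause-internal QR can adjoin the lower DP above the subject, yielding the inverse reading.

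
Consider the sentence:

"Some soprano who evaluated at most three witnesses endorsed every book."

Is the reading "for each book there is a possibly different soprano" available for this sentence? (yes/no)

Yes

The described interpretation is the *every book* > *some soprano* scoping.
*every book* is a matrix argument; only *some soprano* is modified by the relative clause *who evaluated at most three witnesses*, so the RC island is irrelevant to the target quantifier.
Nothing blocks QR of the lower DP to a position above the higher one, so inverse scope is available.
The sentence is scopally ambiguous between *some soprano* > *every book* and *every book* > *some soprano*.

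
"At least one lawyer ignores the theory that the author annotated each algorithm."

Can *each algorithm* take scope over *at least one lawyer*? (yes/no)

No

*each algorithm* sits inside the complex NP *the theory that the author annotated each algorithm*.
Since the clause is the complement of a nominal head, the CNPC blocks scope extraction.
So *each algorithm* cannot raise to a position above *at least one lawyer*.
(Only the surface reading survives: one fixed lawyer with respect to all the relevant algorithms.)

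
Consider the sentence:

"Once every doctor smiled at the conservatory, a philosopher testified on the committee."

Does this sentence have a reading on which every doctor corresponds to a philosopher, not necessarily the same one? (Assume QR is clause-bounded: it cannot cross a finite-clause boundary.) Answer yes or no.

This is the *every doctor* > *a philosopher* reading.
The target quantifier *every doctor* is part of the adjunct clause *once every doctor smiled at the conservatory*.
Scope out of an adjunct clause is unavailable: QR respects the adjunct-island constraint.
The ordering *every doctor* > *a philosopher* is therefore underivable.

No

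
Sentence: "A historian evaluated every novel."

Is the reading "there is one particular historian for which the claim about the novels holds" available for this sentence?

The paraphrase describes the scope ordering *a historian* > *every novel*.
Surface scope (*a historian* > *every novel*) is always derivable; islands only block QR, not in-situ interpretation.

Yes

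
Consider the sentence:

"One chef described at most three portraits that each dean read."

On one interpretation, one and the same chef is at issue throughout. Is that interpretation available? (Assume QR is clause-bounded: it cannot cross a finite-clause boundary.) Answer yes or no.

Yes

This is the *one chef* > *each dean* reading.
That is the surface-scope ordering, which is always one of the available readings — island constraints only ever restrict inverse scope.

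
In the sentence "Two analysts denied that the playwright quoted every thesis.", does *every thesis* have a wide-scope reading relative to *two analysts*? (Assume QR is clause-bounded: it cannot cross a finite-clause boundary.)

*every thesis* is embedded in the finite complement clause *that the playwright quoted every thesis*.
QR is clause-bounded, so the finite complement is a scope island for the embedded quantifier.
*every thesis* > *two analysts* would require crossing that boundary, which is illicit.

No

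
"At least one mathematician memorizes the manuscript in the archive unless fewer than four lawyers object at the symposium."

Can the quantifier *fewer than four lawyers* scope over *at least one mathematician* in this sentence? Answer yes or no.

The target quantifier *fewer than four lawyers* is part of the adjunct clause *unless fewer than four lawyers object at the symposium*.
Since the clause is an adjunct (not a complement), the Adjunct Condition blocks QR across its edge.
Hence only narrow scope for *fewer than four lawyers* (under *at least one mathematician*) survives.

No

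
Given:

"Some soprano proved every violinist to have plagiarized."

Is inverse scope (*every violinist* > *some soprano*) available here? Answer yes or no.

The ECM infinitive is scope-transparent — *every violinist* is free to raise above *some soprano*.
Clause-internal QR can adjoin the lower DP above the subject, yielding the inverse reading.

Yes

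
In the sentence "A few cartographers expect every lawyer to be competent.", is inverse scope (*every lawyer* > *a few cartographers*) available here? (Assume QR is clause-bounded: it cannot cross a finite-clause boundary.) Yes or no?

The ECM infinitive is scope-transparent — *every lawyer* is free to raise above *a few cartographers*.
With no island boundary between them, the object can take inverse scope over the subject via ordinary QR within the clause.

Yes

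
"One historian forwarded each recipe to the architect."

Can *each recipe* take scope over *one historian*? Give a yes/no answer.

Yes

*one historian* and *each recipe* are co-arguments of the matrix verb, with nothing but a clause-internal boundary between them.
Nothing blocks QR of the lower DP to a position above the higher one, so inverse scope is available.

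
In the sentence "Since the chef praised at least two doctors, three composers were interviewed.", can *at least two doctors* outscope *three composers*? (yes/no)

No

The target quantifier *at least two doctors* is part of the adjunct clause *since the chef praised at least two doctors*.
Since the clause is an adjunct (not a complement), the Adjunct Condition blocks QR across its edge.
*at least two doctors* is confined to the island and cannot take scope over *three composers*.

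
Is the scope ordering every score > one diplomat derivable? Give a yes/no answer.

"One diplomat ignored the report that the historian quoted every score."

No

Structurally, *every score* is inside the complex NP *the report that the historian quoted every score*.
The Complex NP Constraint bars QR out of the complement clause of a noun.
So *every score* cannot raise to a position above *one diplomat*.
(Only the surface reading survives: one fixed diplomat with respect to all the relevant scores.)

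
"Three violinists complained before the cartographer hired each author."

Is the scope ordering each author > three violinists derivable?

The DP *each author* is contained in the adjunct clause *before the cartographer hired each author*.
Since the clause is an adjunct (not a complement), the Adjunct Condition blocks QR across its edge.
Hence only narrow scope for *each author* (under *three violinists*) survives.

No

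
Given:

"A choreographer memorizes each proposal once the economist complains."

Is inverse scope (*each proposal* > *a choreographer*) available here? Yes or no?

Yes

The adjunct clause does not contain *each proposal*, which is the matrix object.
Ordinary QR to a clause-peripheral position gives the wide-scope LF for the lower DP.
The sentence is scopally ambiguous between *a choreographer* > *each proposal* and *each proposal* > *a choreographer*.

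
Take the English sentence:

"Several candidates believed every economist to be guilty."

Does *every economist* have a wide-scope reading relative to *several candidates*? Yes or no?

Yes

This is an ECM construction: *every economist* is the infinitival subject, Case-marked by the matrix verb, and the infinitive is transparent for QR.
Since no island is crossed, the inverse ordering is licensed alongside surface scope.
Both orderings are possible: *several candidates* > *every economist* and *every economist* > *several candidates*.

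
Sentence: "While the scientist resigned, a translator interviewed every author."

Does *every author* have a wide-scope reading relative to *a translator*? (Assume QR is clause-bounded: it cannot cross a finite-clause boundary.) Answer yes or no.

The adjunct island is irrelevant here — *every author* and *a translator* are both in the matrix clause.
QR within a single clause is free, so the lower quantifier may take scope over the higher one.

Yes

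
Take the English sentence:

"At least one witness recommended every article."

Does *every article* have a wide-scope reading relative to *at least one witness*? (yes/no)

Both DPs are arguments of the same predicate; there is no clause or island boundary between them.
Ordinary QR to a clause-peripheral position gives the wide-scope LF for the lower DP.
Both orderings are possible: *at least one witness* > *every article* and *every article* > *at least one witness*.

Yes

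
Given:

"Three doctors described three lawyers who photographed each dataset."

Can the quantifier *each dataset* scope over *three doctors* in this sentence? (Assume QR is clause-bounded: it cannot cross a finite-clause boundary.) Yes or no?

Structurally, *each dataset* is inside the relative clause *who photographed each dataset* modifying *three lawyers*.
The relative clause forms an island for QR, so the quantifier is confined to the head noun's restrictor.
The inverse ordering *each dataset* > *three doctors* is therefore underivable.

No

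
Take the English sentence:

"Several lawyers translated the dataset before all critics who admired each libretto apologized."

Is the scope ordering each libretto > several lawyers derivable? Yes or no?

No

Structurally, *each libretto* is inside the relative clause *who admired each libretto*, which is itself inside the adjunct *before all critics who admired each libretto apologized*.
Nested islands: the RC island is itself inside an adjunct island, so wide scope is doubly excluded.
The inverse ordering *each libretto* > *several lawyers* is therefore underivable.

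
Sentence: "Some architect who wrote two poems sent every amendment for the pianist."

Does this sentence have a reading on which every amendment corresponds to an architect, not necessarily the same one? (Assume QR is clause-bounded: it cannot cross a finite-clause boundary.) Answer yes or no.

The described interpretation is the *every amendment* > *some architect* scoping.
*every amendment* sits in the matrix clause, not in the relative clause on *some architect*.
Ordinary QR to a clause-peripheral position gives the wide-scope LF for the lower DP.

Yes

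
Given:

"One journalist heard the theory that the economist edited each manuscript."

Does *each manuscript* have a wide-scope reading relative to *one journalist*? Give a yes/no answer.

Structurally, *each manuscript* is inside the complex NP *the theory that the economist edited each manuscript*.
Since the clause is the complement of a nominal head, the CNPC blocks scope extraction.
So the wide-scope reading for *each manuscript* is blocked.

No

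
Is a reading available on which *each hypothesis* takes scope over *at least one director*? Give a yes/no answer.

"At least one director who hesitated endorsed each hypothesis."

Yes

The relative clause *who hesitated* modifies *at least one director*, but *each hypothesis* is not inside that relative clause — it is an argument of the matrix verb.
With no island boundary between them, the object can take inverse scope over the subject via ordinary QR within the clause.
Both orderings are possible: *at least one director* > *each hypothesis* and *each hypothesis* > *at least one director*.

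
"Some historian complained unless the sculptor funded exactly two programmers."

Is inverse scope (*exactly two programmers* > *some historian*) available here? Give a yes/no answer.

*exactly two programmers* sits inside the adjunct clause *unless the sculptor funded exactly two programmers*.
Adverbial clauses are not L-marked, so they are barriers for QR — the quantifier cannot escape the adjunct.
*exactly two programmers* is confined to the island and cannot take scope over *some historian*.
(Only the surface reading survives: one fixed historian with respect to all the relevant programmers.)

No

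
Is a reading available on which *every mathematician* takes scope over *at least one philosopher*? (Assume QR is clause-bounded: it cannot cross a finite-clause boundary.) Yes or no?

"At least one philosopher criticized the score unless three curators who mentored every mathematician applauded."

The DP *every mathematician* is contained in the relative clause *who mentored every mathematician*, which is itself inside the adjunct *unless three curators who mentored every mathematician applauded*.
The quantifier would have to escape first the RC and then the adjunct — two independent island violations.
So *every mathematician* cannot raise to a position above *at least one philosopher*.

No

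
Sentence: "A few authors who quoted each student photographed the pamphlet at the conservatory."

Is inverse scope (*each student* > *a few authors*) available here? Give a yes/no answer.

The target quantifier *each student* is part of the relative clause *who quoted each student*.
Quantifiers inside a relative clause are trapped there; the RC boundary blocks QR.
So the wide-scope reading for *each student* is blocked.

No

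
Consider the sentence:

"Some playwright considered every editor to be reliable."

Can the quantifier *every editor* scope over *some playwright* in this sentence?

Yes

The ECM infinitive is scope-transparent — *every editor* is free to raise above *some playwright*.
With no island boundary between them, the object can take inverse scope over the subject via ordinary QR within the clause.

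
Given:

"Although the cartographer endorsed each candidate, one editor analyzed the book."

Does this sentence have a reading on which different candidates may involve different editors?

No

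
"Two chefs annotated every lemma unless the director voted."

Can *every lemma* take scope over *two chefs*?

The adjunct island is irrelevant here — *every lemma* and *two chefs* are both in the matrix clause.
Since no island is crossed, the inverse ordering is licensed alongside surface scope.

Yes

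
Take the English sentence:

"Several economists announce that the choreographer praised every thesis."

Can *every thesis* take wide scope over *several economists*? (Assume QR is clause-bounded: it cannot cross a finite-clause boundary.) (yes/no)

No

*every thesis* sits inside the finite complement clause *that the choreographer praised every thesis*.
With QR restricted to its own tensed clause, the embedded quantifier cannot reach a matrix scope position.
*every thesis* is confined to the island and cannot take scope over *several economists*.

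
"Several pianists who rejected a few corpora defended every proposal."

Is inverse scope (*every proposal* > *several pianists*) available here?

The RC *who rejected a few corpora* is an island, but *every proposal* is not inside it — it is the matrix object, a clausemate of *several pianists*.
No island intervenes, so both surface and inverse scope are derivable.

Yes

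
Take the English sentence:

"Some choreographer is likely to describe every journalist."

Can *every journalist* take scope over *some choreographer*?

Yes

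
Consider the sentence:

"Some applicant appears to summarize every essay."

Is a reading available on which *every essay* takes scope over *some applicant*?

Yes

Infinitival complements of raising predicates do not block QR; *every essay* and *some applicant* are effectively clausemates.
Ordinary QR to a clause-peripheral position gives the wide-scope LF for the lower DP.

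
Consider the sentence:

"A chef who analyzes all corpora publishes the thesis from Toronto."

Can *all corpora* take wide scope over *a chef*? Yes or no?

*all corpora* sits inside the relative clause *who analyzes all corpora*.
The relative clause forms an island for QR, so the quantifier is confined to the head noun's restrictor.
*all corpora* is confined to the island and cannot take scope over *a chef*.

No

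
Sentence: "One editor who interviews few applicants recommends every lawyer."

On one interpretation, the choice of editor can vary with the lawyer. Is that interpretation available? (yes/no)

Yes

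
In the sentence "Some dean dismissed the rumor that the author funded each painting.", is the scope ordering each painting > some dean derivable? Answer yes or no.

No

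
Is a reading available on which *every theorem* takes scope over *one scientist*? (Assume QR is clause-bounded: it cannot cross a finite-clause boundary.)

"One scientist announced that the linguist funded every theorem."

No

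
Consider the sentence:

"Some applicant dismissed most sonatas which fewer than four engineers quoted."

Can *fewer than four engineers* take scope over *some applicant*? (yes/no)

No

*fewer than four engineers* sits inside the relative clause *which fewer than four engineers quoted* modifying *most sonatas*.
The relative clause forms an island for QR, so the quantifier is confined to the head noun's restrictor.
The inverse ordering *fewer than four engineers* > *some applicant* is therefore underivable.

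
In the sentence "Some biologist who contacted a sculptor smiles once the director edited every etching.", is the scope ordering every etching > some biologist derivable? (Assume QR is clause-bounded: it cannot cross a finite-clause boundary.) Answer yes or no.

No

*every etching* occurs within the adjunct clause *once the director edited every etching*.
Adjuncts are opaque for quantifier raising; a quantifier in an adjunct stays inside it.
So the wide-scope reading for *every etching* is blocked.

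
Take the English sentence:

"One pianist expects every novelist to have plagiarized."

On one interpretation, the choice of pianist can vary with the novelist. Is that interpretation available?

The described interpretation is the *every novelist* > *one pianist* scoping.
*every novelist* is an ECM subject; ECM complements are not islands, and the embedded quantifier may take matrix scope.
Clause-internal QR can adjoin the lower DP above the subject, yielding the inverse reading.

Yes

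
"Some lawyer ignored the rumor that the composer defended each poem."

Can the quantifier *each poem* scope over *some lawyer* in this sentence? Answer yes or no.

No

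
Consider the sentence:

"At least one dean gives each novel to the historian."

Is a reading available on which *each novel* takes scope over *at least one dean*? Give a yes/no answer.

*each novel* is the matrix object and *at least one dean* the matrix subject; the two are clausemates.
No island intervenes, so both surface and inverse scope are derivable.

Yes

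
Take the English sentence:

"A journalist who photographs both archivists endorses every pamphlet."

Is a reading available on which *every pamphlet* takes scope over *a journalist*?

Yes

*every pamphlet* is a matrix argument; only *a journalist* is modified by the relative clause *who photographs both archivists*, so the RC island is irrelevant to the target quantifier.
Ordinary QR to a clause-peripheral position gives the wide-scope LF for the lower DP.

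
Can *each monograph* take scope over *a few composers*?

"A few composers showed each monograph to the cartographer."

*each monograph* and *a few composers* are in the same minimal clause.
Ordinary QR to a clause-peripheral position gives the wide-scope LF for the lower DP.

Yes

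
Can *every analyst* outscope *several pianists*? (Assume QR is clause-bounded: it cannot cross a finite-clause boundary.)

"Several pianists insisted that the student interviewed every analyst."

No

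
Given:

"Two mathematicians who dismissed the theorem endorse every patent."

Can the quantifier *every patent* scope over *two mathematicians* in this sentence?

Yes

*every patent* sits in the matrix clause, not in the relative clause on *two mathematicians*.
Since no island is crossed, the inverse ordering is licensed alongside surface scope.
Both orderings are possible: *two mathematicians* > *every patent* and *every patent* > *two mathematicians*.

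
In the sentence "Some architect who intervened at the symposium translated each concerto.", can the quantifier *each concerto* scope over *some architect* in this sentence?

Yes

The relative clause *who intervened at the symposium* modifies *some architect*, but *each concerto* is not inside that relative clause — it is an argument of the matrix verb.
Nothing blocks QR of the lower DP to a position above the higher one, so inverse scope is available.
So *each concerto* > *some architect* is among the available readings.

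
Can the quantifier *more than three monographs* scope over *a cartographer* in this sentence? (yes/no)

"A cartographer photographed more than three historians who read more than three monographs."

No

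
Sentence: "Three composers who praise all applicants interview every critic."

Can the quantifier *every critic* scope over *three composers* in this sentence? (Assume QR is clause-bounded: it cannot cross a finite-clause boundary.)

Although the sentence contains a relative clause (*who praise all applicants*), *every critic* is outside it, in the matrix VP.
Ordinary QR to a clause-peripheral position gives the wide-scope LF for the lower DP.

Yes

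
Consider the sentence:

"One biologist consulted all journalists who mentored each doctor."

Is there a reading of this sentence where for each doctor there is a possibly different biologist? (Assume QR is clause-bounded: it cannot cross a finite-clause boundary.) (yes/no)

No

The described interpretation is the *each doctor* > *one biologist* scoping.
*each doctor* sits inside the relative clause *who mentored each doctor* modifying *all journalists*.
Relative clauses are scope islands: a quantifier cannot QR out of a relative clause to take scope in the matrix clause.
*each doctor* > *one biologist* would require crossing that boundary, which is illicit.
(Only the surface reading survives: one fixed biologist with respect to all the relevant doctors.)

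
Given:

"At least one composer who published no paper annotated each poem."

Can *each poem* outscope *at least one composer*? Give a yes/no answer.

Yes

The relative clause *who published no paper* modifies *at least one composer*, but *each poem* is not inside that relative clause — it is an argument of the matrix verb.
Since no island is crossed, the inverse ordering is licensed alongside surface scope.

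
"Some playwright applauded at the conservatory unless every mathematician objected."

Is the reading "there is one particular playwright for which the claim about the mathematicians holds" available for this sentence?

That reading corresponds to *some playwright* > *every mathematician*.
Nothing needs to raise for *some playwright* > *every mathematician*, so no island constraint is at stake.

Yes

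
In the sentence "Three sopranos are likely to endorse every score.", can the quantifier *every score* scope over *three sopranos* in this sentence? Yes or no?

Infinitival complements of raising predicates do not block QR; *every score* and *three sopranos* are effectively clausemates.
No island intervenes, so both surface and inverse scope are derivable.

Yes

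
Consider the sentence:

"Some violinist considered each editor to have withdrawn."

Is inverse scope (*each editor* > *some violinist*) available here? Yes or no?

This is an ECM construction: *each editor* is the infinitival subject, Case-marked by the matrix verb, and the infinitive is transparent for QR.
No island intervenes, so both surface and inverse scope are derivable.
The sentence is scopally ambiguous between *some violinist* > *each editor* and *each editor* > *some violinist*.

Yes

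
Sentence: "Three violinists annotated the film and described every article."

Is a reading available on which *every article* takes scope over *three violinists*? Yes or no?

*every article* occurs within one conjunct of the coordinate structure (*described every article*).
A quantifier cannot raise out of one conjunct of a coordination across the whole coordinate structure — the CSC applies to QR.
Hence only narrow scope for *every article* (under *three violinists*) survives.

No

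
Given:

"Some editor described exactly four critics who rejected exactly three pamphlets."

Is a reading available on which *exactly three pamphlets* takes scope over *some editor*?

No

The target quantifier *exactly three pamphlets* is part of the relative clause *who rejected exactly three pamphlets* modifying *exactly four critics*.
Relative clauses are scope islands: a quantifier cannot QR out of a relative clause to take scope in the matrix clause.
The inverse ordering *exactly three pamphlets* > *some editor* is therefore underivable.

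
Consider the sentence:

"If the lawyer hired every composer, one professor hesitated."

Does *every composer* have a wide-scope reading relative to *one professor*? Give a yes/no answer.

No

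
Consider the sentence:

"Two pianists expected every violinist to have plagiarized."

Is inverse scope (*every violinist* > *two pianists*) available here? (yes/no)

Yes

*every violinist* is an ECM subject; ECM complements are not islands, and the embedded quantifier may take matrix scope.
No island intervenes, so both surface and inverse scope are derivable.
So *every violinist* > *two pianists* is among the available readings.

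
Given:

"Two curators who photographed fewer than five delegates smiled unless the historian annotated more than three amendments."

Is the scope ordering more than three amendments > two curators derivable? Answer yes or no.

No

*more than three amendments* occurs within the adjunct clause *unless the historian annotated more than three amendments*.
Adjunct clauses are scope islands: a quantifier inside an adjunct cannot raise into the matrix clause.
The inverse ordering *more than three amendments* > *two curators* is therefore underivable.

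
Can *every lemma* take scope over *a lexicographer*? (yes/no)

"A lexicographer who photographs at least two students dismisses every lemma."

Although the sentence contains a relative clause (*who photographs at least two students*), *every lemma* is outside it, in the matrix VP.
Ordinary QR to a clause-peripheral position gives the wide-scope LF for the lower DP.

Yes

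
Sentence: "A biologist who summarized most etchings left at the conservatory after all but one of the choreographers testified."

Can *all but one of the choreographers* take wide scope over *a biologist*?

The DP *all but one of the choreographers* is contained in the adjunct clause *after all but one of the choreographers testified*.
Adjunct clauses are scope islands: a quantifier inside an adjunct cannot raise into the matrix clause.
The inverse ordering *all but one of the choreographers* > *a biologist* is therefore underivable.
(Only the surface reading survives: one fixed biologist with respect to all the relevant choreographers.)

No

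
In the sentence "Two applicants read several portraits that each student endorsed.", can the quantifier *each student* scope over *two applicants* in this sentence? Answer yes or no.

Structurally, *each student* is inside the relative clause *that each student endorsed* modifying *several portraits*.
The relative clause forms an island for QR, so the quantifier is confined to the head noun's restrictor.
*each student* > *two applicants* would require crossing that boundary, which is illicit.

No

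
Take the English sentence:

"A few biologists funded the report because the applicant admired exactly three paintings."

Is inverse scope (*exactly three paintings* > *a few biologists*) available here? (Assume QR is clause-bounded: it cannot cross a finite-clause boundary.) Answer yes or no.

No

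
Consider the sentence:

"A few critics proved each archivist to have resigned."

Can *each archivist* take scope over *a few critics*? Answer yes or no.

Yes

The ECM infinitive is scope-transparent — *each archivist* is free to raise above *a few critics*.
Ordinary QR to a clause-peripheral position gives the wide-scope LF for the lower DP.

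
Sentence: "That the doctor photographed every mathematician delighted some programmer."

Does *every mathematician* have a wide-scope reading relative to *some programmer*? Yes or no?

No

The target quantifier *every mathematician* is part of the sentential subject *that the doctor photographed every mathematician*.
The Sentential Subject Constraint rules out raising the quantifier out of the that-clause subject.
The ordering *every mathematician* > *some programmer* is therefore underivable.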